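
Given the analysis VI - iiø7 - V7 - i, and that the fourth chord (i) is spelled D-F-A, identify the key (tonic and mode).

D minor

The chord Dm is a minor triad rooted on D; its label is i.
If D is scale degree 1 and the mode makes that degree carry a minor triad, the tonic is D and the mode is minor.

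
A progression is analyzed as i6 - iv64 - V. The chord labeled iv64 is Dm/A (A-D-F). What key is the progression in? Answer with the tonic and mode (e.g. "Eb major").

A minor

iv64 is given as A-D-F — a minor triad with root D.
If D is scale degree 4 and the mode makes that degree carry a minor triad, the tonic is A and the mode is minor.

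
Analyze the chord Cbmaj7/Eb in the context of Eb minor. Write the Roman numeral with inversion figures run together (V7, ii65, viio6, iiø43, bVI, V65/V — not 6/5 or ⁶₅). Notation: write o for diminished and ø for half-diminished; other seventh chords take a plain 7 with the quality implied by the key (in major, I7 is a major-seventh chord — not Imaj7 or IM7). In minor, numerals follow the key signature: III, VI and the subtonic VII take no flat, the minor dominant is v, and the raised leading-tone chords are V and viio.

VI65

The pitches Cb-Eb-Gb-Bb form a major seventh chord rooted on Cb.
In Eb minor, Cb is the submediant; the diatonic major seventh chord there is VI7.
With Eb in the bass the chord is in first inversion, so the figured bass is 65.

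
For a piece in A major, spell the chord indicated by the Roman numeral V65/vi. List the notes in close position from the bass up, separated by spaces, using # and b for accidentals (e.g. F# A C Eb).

The slash means an applied dominant: we want the dominant of vi. In A major, vi is F# minor, and its dominant is built on C#.
Building a dominant seventh chord on C# gives C#-E#-G#-B.
The figured bass 65 indicates first inversion, placing the third (E#) in the bass: E#-G#-B-C#.

E# G# B C#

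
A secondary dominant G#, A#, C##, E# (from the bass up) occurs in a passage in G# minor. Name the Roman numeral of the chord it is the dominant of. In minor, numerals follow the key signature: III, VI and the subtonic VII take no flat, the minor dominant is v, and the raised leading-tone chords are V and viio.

V

The chord is a dominant seventh chord on A#.
A dominant resolves down a perfect fifth: A# → D#. In G# minor, D# is scale degree 5, i.e. V.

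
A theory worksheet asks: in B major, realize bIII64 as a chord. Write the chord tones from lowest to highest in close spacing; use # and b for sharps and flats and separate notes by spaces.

A D F#

bIII64 is a major triad on the lowered third degree, borrowed from the parallel minor. In B major that root is D.
So the chord is D-F#-A.
The figured bass 64 indicates second inversion, placing the fifth (A) in the bass: A-D-F#.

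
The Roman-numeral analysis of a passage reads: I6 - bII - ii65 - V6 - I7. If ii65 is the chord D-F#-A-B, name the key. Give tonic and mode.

A major

The chord Bm7/D is a minor seventh chord rooted on B; its label is ii65.
ii65 on B implies B is the supertonic; that puts the tonic at A, and the lowercase numeral fits major mode.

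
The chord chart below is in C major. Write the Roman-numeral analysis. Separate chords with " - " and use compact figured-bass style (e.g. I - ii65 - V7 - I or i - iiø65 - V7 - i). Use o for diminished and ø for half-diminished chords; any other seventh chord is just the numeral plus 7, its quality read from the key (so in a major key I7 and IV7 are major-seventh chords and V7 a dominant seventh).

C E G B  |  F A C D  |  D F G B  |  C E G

C-E-G-B: root C is the tonic; major seventh chord there is I7.
F-A-C-D: minor seventh chord on D = scale degree 2 → ii65.
D-F-G-B has root G, degree 5 in C major, so V43.
C-E-G has root C, degree 1 in C major, so I.

I7 - ii65 - V43 - I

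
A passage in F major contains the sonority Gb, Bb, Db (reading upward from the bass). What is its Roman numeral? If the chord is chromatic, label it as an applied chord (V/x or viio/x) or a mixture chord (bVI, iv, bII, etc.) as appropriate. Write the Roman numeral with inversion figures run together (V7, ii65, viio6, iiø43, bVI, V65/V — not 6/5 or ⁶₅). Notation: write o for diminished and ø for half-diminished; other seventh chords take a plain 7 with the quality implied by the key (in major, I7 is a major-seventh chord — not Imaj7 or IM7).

bII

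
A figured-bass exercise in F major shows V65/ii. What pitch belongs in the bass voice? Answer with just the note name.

The applied chord V65/ii is rooted on D: D-F#-A-C.
The figure 65 means first inversion — the third is in the bass.

F#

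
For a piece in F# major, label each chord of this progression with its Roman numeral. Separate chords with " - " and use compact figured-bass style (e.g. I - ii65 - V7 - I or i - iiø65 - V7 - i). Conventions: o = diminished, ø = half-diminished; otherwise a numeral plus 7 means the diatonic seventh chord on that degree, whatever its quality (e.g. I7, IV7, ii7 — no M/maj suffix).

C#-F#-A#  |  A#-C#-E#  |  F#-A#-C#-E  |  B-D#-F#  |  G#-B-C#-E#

I64 - iii - V7/IV - IV - V43

C#-F#-A# has root F#, degree 1 in F# major, so I64.
A#-C#-E# has root A#, degree 3 in F# major, so iii.
F#-A#-C#-E is the secondary dominant of IV (dominant seventh chord on F#): V7/IV.
B-D#-F#: root B is the subdominant; major triad there is IV.
G#-B-C#-E# has root C#, degree 5 in F# major, so V43.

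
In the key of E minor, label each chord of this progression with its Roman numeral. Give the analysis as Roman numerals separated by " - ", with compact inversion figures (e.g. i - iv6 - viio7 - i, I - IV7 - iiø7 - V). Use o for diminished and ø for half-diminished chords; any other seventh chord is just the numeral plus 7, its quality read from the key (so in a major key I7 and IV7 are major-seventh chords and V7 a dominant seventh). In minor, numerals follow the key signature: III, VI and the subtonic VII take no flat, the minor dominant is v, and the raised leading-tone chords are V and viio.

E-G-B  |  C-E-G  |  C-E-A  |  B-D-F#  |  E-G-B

i - VI - iv6 - v - i

E-G-B: minor triad on E = scale degree 1 → i.
C-E-G: root C is the submediant; major triad there is VI.
C-E-A: root A is the subdominant; minor triad there is iv6.
B-D-F#: root B is the dominant; minor triad there is v.
E-G-B: minor triad on E = scale degree 1 → i.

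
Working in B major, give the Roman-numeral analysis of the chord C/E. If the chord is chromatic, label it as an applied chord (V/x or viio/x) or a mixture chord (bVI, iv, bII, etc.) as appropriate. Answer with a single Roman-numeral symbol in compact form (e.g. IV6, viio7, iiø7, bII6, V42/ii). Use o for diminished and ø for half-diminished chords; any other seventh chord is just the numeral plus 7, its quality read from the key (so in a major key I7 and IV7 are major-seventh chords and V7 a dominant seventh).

bII6

Stacked in thirds the chord is C-E-G: a major triad on C.
C is the lowered second degree of B major (diatonic 2 would be C#). This is the Neapolitan sixth — a major triad on the lowered second degree, here in its customary first inversion.
With E in the bass the chord is in first inversion, so the figured bass is 6.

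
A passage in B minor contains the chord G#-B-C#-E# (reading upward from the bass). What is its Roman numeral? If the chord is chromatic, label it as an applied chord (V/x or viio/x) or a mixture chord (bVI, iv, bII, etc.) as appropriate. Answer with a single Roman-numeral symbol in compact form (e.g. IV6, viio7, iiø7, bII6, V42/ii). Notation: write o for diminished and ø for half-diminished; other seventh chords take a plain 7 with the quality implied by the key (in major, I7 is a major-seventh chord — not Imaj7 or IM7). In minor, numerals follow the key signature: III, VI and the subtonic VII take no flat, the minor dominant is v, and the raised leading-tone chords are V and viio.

V43/V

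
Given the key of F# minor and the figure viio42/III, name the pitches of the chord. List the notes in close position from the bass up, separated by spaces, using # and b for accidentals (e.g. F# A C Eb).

The slash marks an applied leading-tone chord: viio of III. In F# minor, III is A, so the leading tone to it is G#, a half step below.
Building a fully diminished seventh chord on G# gives G#-B-D-F.
With the 42 figure the chord is in third inversion; from the bass F upward in close position it reads F-G#-B-D.

F G# B D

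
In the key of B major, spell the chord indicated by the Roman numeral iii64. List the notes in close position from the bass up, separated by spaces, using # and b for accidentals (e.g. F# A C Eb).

In B major, scale degree 3 is D#, and the diatonic chord built there is a minor triad.
Stacking thirds from D# gives D#-F#-A#.
With the 64 figure the chord is in second inversion; from the bass A# upward in close position it reads A#-D#-F#.

A# D# F#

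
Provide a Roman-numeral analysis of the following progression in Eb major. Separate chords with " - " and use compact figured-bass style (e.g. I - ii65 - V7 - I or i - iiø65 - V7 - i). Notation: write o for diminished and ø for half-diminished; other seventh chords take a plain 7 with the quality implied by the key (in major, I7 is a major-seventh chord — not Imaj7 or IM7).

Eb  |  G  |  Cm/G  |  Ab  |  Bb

Eb: major triad on Eb = scale degree 1 → I.
G: chromatic; G is V of vi, so V/vi.
Cm/G: root C is the submediant; minor triad there is vi64.
Ab has root Ab, degree 4 in Eb major, so IV.
Bb: root Bb is the dominant; major triad there is V.

I - V/vi - vi64 - IV - V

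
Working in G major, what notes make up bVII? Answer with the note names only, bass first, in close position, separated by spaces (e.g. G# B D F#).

F A C

Scale degree 7 in G major is F#; lowering it a half step gives F. bVII is a major triad on the lowered seventh degree (the subtonic), borrowed from the parallel minor.
So the chord is F-A-C.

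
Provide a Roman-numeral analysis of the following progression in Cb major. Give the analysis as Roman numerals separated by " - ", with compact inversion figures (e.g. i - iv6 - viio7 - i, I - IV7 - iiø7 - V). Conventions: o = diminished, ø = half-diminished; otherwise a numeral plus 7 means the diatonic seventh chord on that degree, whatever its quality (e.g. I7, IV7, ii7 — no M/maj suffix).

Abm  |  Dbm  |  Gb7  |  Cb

vi - ii - V7 - I

Abm: root Ab is the submediant; minor triad there is vi.
Dbm: minor triad on Db = scale degree 2 → ii.
Gb7: root Gb is the dominant; dominant seventh chord there is V7.
Cb: major triad on Cb = scale degree 1 → I.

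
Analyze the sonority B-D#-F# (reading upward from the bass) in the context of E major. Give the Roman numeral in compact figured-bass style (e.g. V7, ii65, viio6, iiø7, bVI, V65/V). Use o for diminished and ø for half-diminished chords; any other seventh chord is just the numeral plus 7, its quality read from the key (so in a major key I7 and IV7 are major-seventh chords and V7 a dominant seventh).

The pitches B-D#-F# form a major triad rooted on B.
B is scale degree 5 in E major, and a major triad on that degree is written V.

V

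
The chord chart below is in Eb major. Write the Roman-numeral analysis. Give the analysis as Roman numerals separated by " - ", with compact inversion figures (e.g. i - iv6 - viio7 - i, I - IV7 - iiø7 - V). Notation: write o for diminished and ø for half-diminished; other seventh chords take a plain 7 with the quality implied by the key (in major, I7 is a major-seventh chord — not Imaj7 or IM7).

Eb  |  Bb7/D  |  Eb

I - V65 - I

Eb: major triad on Eb = scale degree 1 → I.
Bb7/D: dominant seventh chord on Bb = scale degree 5 → V65.
Eb: major triad on Eb = scale degree 1 → I.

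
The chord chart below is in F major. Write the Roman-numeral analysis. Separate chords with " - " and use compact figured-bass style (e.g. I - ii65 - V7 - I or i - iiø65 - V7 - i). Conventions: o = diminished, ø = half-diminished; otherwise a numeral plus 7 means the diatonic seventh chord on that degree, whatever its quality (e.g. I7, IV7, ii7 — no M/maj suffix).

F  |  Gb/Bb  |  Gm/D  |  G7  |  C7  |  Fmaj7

F has root F, degree 1 in F major, so I.
Gb/Bb is non-diatonic — a major triad on the lowered supertonic (Gb): the Neapolitan sixth, bII6 (third, Bb, in the bass — hence the 6).
Gm/D has root G, degree 2 in F major, so ii64.
G7: chromatic; G is V of V, so V7/V.
C7 has root C, degree 5 in F major, so V7.
Fmaj7: major seventh chord on F = scale degree 1 → I7.

I - bII6 - ii64 - V7/V - V7 - I7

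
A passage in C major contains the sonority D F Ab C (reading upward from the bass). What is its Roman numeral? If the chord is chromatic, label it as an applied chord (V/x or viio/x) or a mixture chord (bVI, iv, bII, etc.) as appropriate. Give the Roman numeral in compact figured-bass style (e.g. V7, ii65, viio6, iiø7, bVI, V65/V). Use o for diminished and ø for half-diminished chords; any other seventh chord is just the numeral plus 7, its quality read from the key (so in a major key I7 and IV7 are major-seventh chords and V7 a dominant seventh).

iiø7

Stacked in thirds the chord is D-F-Ab-C: a half-diminished seventh chord on D.
D is the second degree of C major. This is the half-diminished supertonic seventh, borrowed from the parallel minor.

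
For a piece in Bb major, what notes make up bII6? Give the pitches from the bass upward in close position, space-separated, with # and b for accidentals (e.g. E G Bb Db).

bII6 is the Neapolitan sixth — a major triad on the lowered second degree, here in its customary first inversion. In Bb major that root is Cb.
So the chord is Cb-Eb-Gb, a major triad.
The figured bass 6 indicates first inversion, placing the third (Eb) in the bass: Eb-Gb-Cb.

Eb Gb Cb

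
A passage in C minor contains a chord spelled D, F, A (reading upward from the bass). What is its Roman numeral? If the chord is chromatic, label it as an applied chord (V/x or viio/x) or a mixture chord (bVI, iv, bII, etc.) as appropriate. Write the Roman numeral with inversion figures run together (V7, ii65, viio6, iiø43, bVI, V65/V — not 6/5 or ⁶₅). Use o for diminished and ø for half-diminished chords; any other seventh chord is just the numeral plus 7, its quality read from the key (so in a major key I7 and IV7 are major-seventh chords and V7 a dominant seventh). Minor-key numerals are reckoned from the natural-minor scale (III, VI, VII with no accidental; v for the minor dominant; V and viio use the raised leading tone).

The pitches D-F-A form a minor triad rooted on D.
D is the second degree of C minor. This is the minor supertonic, borrowed from the parallel major (the Dorian ii).

ii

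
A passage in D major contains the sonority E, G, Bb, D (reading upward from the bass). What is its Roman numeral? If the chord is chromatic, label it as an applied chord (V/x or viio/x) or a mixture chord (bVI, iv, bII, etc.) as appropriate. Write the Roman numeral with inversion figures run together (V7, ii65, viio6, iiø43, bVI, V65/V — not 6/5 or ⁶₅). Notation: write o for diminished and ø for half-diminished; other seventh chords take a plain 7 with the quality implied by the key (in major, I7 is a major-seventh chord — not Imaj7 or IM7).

iiø7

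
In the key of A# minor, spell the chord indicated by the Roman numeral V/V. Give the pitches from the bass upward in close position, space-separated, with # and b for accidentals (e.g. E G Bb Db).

B# D## F##

V/V is a secondary dominant — the dominant triad of V. V in A# minor is E#, so the applied chord's root is B#, a perfect fifth above.
Building a major triad on B# gives B#-D##-F##.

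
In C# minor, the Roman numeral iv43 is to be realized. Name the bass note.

C#

iv in C# minor has root F#; the chord is F#-A-C#-E.
The figure 43 means second inversion — the fifth is in the bass.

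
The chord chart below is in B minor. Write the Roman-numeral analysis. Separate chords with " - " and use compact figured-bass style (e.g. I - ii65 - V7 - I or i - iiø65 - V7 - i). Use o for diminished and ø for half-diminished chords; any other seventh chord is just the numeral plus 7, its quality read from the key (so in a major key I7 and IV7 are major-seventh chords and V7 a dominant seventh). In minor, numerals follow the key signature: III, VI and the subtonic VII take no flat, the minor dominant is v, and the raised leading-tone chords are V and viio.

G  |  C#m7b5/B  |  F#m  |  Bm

VI - iiø42 - v - i

G has root G, degree 6 in B minor, so VI.
C#m7b5/B: half-diminished seventh chord on C# = scale degree 2 → iiø42.
F#m: root F# is the dominant; minor triad there is v.
Bm: minor triad on B = scale degree 1 → i.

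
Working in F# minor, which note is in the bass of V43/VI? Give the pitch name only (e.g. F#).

E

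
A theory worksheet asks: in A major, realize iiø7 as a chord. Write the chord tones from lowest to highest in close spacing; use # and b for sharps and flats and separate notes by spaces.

iiø7 is the half-diminished supertonic seventh, borrowed from the parallel minor. In A major that root is B.
So the chord is B-D-F-A.

B D F A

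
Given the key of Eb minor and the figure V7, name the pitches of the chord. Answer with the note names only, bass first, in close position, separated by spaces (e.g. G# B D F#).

Bb D F Ab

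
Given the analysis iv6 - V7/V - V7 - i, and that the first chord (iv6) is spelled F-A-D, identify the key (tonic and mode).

iv6 is given as F-A-D — a minor triad with root D.
iv6 on D implies D is the subdominant; that puts the tonic at A, and the lowercase numeral fits minor mode.

A minor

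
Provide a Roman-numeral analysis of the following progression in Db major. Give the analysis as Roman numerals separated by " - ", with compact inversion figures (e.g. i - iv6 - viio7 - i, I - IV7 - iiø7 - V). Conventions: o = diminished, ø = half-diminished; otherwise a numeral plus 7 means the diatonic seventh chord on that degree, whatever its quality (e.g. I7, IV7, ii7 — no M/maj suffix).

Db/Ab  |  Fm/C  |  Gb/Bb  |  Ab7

Db/Ab has root Db, degree 1 in Db major, so I64.
Fm/C has root F, degree 3 in Db major, so iii64.
Gb/Bb has root Gb, degree 4 in Db major, so IV6.
Ab7: root Ab is the dominant; dominant seventh chord there is V7.

I64 - iii64 - IV6 - V7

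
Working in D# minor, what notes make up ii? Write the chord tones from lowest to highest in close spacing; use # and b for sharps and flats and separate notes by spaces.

E# G# B#

ii is the minor supertonic, borrowed from the parallel major (the Dorian ii). In D# minor that root is E#.
So the chord is E#-G#-B#, a minor triad.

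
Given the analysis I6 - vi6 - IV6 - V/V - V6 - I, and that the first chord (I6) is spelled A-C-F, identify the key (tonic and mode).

The anchor chord is a major triad on F, labeled I6.
If F is scale degree 1 and the mode makes that degree carry a major triad, the tonic is F and the mode is major.

F major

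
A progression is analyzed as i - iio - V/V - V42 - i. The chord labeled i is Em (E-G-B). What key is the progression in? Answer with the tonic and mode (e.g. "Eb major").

E minor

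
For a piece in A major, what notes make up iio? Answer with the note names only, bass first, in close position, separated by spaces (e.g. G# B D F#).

Scale degree 2 in A major is B; here the chord built on it is altered to a diminished triad. iio is the diminished supertonic triad, borrowed from the parallel minor.
So the chord is B-D-F, a diminished triad.

B D F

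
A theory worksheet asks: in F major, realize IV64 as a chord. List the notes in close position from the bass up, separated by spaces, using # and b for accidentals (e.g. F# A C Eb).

F Bb D

The numeral's case and figure indicate a major triad. In F major its root, the fourth degree, is Bb.
Stacking thirds from Bb gives Bb-D-F.
With the 64 figure the chord is in second inversion; from the bass F upward in close position it reads F-Bb-D.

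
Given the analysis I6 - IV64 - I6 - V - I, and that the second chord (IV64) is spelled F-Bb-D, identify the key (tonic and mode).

F major

IV64 is given as F-Bb-D — a major triad with root Bb.
If Bb is scale degree 4 and the mode makes that degree carry a major triad, the tonic is F and the mode is major.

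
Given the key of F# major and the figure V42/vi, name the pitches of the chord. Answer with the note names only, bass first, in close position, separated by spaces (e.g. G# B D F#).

G# A# C## E#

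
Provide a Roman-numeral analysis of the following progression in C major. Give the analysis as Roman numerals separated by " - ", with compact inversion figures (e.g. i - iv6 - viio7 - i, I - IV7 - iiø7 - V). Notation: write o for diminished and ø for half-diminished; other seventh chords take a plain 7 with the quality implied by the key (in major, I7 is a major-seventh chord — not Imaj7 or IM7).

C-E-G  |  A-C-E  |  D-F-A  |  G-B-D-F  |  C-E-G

I - vi - ii - V7 - I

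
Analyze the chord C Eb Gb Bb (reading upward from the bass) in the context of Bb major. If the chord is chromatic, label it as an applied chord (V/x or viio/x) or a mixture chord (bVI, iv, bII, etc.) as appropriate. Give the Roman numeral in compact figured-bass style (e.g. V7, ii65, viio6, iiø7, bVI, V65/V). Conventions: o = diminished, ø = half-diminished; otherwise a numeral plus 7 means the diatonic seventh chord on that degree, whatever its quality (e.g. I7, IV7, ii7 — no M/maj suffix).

Stacked in thirds the chord is C-Eb-Gb-Bb: a half-diminished seventh chord on C.
C is the second degree of Bb major. This is the half-diminished supertonic seventh, borrowed from the parallel minor.

iiø7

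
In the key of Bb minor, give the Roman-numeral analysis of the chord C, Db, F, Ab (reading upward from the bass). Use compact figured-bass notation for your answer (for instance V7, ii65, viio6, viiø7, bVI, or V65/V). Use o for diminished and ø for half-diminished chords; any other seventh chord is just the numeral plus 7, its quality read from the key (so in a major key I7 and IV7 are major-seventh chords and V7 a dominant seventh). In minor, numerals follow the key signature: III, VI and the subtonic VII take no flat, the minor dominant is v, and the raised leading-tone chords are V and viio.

III42

Stacked in thirds the chord is Db-F-Ab-C: a major seventh chord on Db.
Db is scale degree 3 in Bb minor, and a major seventh chord on that degree is written III7.
With C in the bass the chord is in third inversion, so the figured bass is 42.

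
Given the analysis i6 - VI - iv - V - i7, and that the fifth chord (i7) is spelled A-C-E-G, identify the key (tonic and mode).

i7 is given as A-C-E-G — a minor seventh chord with root A.
If A is scale degree 1 and the mode makes that degree carry a minor seventh chord, the tonic is A and the mode is minor.

A minor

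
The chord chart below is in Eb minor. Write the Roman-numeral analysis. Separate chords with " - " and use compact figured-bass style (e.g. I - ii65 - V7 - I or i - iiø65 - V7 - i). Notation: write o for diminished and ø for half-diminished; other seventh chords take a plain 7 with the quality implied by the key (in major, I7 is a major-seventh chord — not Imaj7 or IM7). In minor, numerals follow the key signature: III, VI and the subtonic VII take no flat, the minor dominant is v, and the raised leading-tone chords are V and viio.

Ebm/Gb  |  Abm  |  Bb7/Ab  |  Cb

i6 - iv - V42 - VI

Ebm/Gb has root Eb, degree 1 in Eb minor, so i6.
Abm has root Ab, degree 4 in Eb minor, so iv.
Bb7/Ab has root Bb, degree 5 in Eb minor, so V42.
Cb: major triad on Cb = scale degree 6 → VI.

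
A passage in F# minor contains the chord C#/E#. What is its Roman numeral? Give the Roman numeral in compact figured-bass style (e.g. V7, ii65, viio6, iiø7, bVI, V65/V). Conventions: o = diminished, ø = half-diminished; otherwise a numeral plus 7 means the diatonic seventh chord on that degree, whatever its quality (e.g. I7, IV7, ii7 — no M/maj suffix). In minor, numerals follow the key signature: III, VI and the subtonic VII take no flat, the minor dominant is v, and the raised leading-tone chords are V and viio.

Stacked in thirds the chord is C#-E#-G#: a major triad on C#.
In F# minor, C# is the dominant; the diatonic major triad there is V.
With E# in the bass the chord is in first inversion, so the figured bass is 6.

V6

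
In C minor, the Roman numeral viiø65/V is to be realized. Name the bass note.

A

The applied chord viiø65/V is rooted on F#: F#-A-C-E.
The figure 65 means first inversion — the third is in the bass.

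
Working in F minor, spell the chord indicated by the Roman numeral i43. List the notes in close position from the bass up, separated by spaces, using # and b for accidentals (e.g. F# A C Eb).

The numeral's case and figure indicate a minor seventh chord. In F minor its root, scale degree 1, is F.
Stacking thirds from F gives F-Ab-C-Eb.
The figured bass 43 indicates second inversion, placing the fifth (C) in the bass: C-Eb-F-Ab.

C Eb F Ab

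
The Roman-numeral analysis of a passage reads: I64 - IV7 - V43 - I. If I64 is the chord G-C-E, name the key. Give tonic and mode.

I64 is given as G-C-E — a major triad with root C.
If C is scale degree 1 and the mode makes that degree carry a major triad, the tonic is C and the mode is major.

C major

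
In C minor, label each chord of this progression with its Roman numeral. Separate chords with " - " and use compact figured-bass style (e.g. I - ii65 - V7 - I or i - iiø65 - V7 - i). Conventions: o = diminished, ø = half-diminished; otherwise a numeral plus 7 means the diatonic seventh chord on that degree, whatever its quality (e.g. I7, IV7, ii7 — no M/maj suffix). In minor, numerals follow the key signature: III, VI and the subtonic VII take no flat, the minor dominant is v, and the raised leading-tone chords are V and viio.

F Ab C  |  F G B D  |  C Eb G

iv - V42 - i

F-Ab-C: minor triad on F = scale degree 4 → iv.
F-G-B-D: root G is the dominant; dominant seventh chord there is V42.
C-Eb-G has root C, degree 1 in C minor, so i.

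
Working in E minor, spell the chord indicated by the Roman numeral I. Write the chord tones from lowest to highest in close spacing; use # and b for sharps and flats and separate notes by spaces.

E G# B

I is the major tonic (Picardy third), borrowed from the parallel major. In E minor that root is E.
So the chord is E-G#-B.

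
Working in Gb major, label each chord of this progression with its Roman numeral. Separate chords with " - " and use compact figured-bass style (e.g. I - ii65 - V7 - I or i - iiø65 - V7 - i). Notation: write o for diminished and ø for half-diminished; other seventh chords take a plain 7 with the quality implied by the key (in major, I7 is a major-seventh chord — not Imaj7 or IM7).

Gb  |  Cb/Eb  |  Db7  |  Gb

Gb has root Gb, degree 1 in Gb major, so I.
Cb/Eb has root Cb, degree 4 in Gb major, so IV6.
Db7: root Db is the dominant; dominant seventh chord there is V7.
Gb: root Gb is the tonic; major triad there is I.

I - IV6 - V7 - I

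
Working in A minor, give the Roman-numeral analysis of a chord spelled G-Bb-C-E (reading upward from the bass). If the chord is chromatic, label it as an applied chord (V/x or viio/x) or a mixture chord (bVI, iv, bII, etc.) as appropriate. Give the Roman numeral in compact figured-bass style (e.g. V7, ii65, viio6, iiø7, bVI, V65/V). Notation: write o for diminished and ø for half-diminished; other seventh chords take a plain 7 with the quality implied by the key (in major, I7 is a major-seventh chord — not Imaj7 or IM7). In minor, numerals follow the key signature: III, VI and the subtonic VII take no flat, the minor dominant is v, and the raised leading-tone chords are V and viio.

V43/VI

Stacked in thirds the chord is C-E-G-Bb: a dominant seventh chord on C.
C is not a diatonic chord root with this quality in A minor, but it lies a perfect fifth above F (VI), so the chord functions as an applied dominant of VI.
With G in the bass the chord is in second inversion, so the figured bass is 43.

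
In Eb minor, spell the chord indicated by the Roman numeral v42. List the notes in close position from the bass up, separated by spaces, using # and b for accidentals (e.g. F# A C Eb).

The numeral's case and figure indicate a minor seventh chord. In Eb minor its root, scale degree 5, is Bb.
Stacking thirds from Bb gives Bb-Db-F-Ab.
The figured bass 42 indicates third inversion, placing the seventh (Ab) in the bass: Ab-Bb-Db-F.

Ab Bb Db F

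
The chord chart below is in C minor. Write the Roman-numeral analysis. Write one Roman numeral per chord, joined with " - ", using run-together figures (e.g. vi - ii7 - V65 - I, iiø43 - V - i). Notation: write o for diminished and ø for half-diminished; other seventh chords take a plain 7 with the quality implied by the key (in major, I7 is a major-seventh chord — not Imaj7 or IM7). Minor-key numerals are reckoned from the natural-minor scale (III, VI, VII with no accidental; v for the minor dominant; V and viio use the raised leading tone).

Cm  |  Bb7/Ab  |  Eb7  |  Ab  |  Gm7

Cm: root C is the tonic; minor triad there is i.
Bb7/Ab has root Bb, degree 7 in C minor, so VII42.
Eb7: a dominant seventh chord on Eb, the applied dominant of VI → V7/VI.
Ab: major triad on Ab = scale degree 6 → VI.
Gm7: root G is the dominant; minor seventh chord there is v7.

i - VII42 - V7/VI - VI - v7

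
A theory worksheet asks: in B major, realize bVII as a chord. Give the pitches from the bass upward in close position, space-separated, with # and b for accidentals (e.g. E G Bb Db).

A C# E

Scale degree 7 in B major is A#; lowering it a half step gives A. bVII is a major triad on the lowered seventh degree (the subtonic), borrowed from the parallel minor.
So the chord is A-C#-E.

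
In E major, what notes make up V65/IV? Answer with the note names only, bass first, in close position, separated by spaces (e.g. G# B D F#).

G# B D E

V65/IV is a secondary dominant — the dominant seventh of IV. IV in E major is A, so the applied chord's root is E, a perfect fifth above.
Building a dominant seventh chord on E gives E-G#-B-D.
With the 65 figure the chord is in first inversion; from the bass G# upward in close position it reads G#-B-D-E.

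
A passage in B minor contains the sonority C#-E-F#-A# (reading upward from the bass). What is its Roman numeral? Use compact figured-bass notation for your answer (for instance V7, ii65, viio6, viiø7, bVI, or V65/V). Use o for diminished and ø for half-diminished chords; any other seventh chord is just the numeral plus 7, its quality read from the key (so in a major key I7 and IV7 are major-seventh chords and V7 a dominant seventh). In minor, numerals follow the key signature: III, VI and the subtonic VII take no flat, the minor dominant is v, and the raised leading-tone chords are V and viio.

V43

Stacked in thirds the chord is F#-A#-C#-E: a dominant seventh chord on F#.
In B minor, F# is the dominant; the diatonic dominant seventh chord there is V7.
With C# in the bass the chord is in second inversion, so the figured bass is 43.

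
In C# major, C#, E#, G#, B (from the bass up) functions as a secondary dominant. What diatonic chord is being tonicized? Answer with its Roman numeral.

The chord is a dominant seventh chord on C#.
A dominant resolves down a perfect fifth: C# → F#. In C# major, F# is scale degree 4, i.e. IV.

IV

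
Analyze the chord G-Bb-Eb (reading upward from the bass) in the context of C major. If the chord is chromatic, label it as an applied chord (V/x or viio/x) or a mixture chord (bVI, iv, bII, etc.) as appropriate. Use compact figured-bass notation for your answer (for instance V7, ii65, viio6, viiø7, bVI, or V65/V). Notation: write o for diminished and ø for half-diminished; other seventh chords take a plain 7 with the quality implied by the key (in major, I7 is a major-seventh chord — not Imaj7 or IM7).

The pitches Eb-G-Bb form a major triad rooted on Eb.
Eb is the lowered third degree of C major (diatonic 3 would be E). This is a major triad on the lowered third degree, borrowed from the parallel minor.
With G in the bass the chord is in first inversion, so the figured bass is 6.

bIII6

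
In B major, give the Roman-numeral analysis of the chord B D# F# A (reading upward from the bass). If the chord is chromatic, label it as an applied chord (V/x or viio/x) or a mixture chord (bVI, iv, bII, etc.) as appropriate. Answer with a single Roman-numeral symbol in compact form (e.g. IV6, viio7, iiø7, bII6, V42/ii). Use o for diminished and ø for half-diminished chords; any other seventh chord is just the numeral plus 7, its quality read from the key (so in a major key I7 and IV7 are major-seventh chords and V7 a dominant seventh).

V7/IV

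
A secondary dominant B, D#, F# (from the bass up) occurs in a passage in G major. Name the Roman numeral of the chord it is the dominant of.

The chord is a major triad on B.
A dominant resolves down a perfect fifth: B → E. In G major, E is scale degree 6, i.e. vi.

vi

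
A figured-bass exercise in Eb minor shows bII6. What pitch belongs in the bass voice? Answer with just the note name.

Ab

bII in Eb minor has root Fb; the chord is Fb-Ab-Cb.
The figure 6 means first inversion — the third is in the bass.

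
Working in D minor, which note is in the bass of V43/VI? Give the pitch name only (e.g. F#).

C

The applied chord V43/VI is rooted on F: F-A-C-Eb.
The figure 43 means second inversion — the fifth is in the bass.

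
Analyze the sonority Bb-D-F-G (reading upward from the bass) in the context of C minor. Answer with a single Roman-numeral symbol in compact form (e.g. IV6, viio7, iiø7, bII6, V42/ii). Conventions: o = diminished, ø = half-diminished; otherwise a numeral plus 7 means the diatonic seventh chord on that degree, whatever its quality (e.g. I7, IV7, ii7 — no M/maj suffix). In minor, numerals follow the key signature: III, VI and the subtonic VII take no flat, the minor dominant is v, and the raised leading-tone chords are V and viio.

v65

Stacked in thirds the chord is G-Bb-D-F: a minor seventh chord on G.
G is scale degree 5 in C minor, and a minor seventh chord on that degree is written v7.
With Bb in the bass the chord is in first inversion, so the figured bass is 65.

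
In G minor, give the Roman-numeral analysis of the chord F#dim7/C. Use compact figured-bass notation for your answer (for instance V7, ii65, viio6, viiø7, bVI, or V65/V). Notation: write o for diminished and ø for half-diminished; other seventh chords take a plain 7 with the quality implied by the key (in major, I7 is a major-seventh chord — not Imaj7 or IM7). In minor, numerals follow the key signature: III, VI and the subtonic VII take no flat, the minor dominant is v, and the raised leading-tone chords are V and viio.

viio43

The pitches F#-A-C-Eb form a fully diminished seventh chord rooted on F#.
In G minor, F# is the leading tone; the diatonic fully diminished seventh chord there is viio7.
With C in the bass the chord is in second inversion, so the figured bass is 43.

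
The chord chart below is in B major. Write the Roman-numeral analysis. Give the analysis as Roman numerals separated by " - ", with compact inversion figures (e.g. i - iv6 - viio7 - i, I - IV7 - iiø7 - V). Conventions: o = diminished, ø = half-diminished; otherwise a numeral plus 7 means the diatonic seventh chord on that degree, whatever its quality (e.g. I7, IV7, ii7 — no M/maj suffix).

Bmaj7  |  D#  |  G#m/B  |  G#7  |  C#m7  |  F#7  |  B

I7 - V/vi - vi6 - V7/ii - ii7 - V7 - I

Bmaj7 has root B, degree 1 in B major, so I7.
D#: a major triad on D#, the applied dominant of vi → V/vi.
G#m/B: minor triad on G# = scale degree 6 → vi6.
G#7 is the secondary dominant of ii (dominant seventh chord on G#): V7/ii.
C#m7 has root C#, degree 2 in B major, so ii7.
F#7: root F# is the dominant; dominant seventh chord there is V7.
B: root B is the tonic; major triad there is I.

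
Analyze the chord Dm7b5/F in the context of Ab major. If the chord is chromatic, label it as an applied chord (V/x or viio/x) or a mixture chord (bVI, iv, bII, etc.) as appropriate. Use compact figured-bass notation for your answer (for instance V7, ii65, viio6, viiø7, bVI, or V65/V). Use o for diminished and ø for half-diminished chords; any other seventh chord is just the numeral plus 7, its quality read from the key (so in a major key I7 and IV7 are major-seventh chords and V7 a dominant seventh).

viiø65/V

The pitches D-F-Ab-C form a half-diminished seventh chord rooted on D.
D sits a half step below Eb (V in Ab major); a diminished chord there is the applied leading-tone chord of V.
With F in the bass the chord is in first inversion, so the figured bass is 65.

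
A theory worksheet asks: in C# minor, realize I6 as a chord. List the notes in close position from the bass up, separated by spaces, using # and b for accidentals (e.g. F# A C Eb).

I6 is the major tonic (Picardy third), borrowed from the parallel major. In C# minor that root is C#.
So the chord is C#-E#-G#.
With the 6 figure the chord is in first inversion; from the bass E# upward in close position it reads E#-G#-C#.

E# G# C#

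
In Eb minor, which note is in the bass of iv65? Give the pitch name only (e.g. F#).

iv in Eb minor has root Ab; the chord is Ab-Cb-Eb-Gb.
The figure 65 means first inversion — the third is in the bass.

Cb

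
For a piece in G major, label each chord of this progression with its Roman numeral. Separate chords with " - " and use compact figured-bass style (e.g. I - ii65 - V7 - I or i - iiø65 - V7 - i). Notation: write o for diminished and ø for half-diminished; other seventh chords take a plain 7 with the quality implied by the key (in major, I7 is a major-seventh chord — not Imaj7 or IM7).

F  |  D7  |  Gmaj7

F: F with this quality isn't in the key; it's bVII, borrowed from the parallel minor.
D7: dominant seventh chord on D = scale degree 5 → V7.
Gmaj7: root G is the tonic; major seventh chord there is I7.

bVII - V7 - I7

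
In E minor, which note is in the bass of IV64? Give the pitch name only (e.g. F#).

E

IV in E minor has root A; the chord is A-C#-E.
The figure 64 means second inversion — the fifth is in the bass.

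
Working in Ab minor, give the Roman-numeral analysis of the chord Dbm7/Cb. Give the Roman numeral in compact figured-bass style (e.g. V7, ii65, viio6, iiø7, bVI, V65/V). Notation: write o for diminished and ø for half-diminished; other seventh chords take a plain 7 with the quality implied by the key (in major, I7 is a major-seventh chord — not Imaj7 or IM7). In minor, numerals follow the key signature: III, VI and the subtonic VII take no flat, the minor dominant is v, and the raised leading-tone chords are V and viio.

iv42

The pitches Db-Fb-Ab-Cb form a minor seventh chord rooted on Db.
Db is scale degree 4 in Ab minor, and a minor seventh chord on that degree is written iv7.
With Cb in the bass the chord is in third inversion, so the figured bass is 42.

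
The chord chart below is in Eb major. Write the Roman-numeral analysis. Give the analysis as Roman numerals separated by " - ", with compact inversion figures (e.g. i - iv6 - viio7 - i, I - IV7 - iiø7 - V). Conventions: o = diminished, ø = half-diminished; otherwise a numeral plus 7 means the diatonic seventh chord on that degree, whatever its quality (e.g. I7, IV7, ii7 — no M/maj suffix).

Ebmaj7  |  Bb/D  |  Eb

I7 - V6 - I

Ebmaj7 has root Eb, degree 1 in Eb major, so I7.
Bb/D: major triad on Bb = scale degree 5 → V6.
Eb: major triad on Eb = scale degree 1 → I.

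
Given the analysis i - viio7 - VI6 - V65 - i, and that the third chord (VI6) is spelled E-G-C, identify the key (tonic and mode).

E minor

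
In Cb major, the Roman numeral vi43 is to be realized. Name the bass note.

Eb

vi in Cb major has root Ab; the chord is Ab-Cb-Eb-Gb.
The figure 43 means second inversion — the fifth is in the bass.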